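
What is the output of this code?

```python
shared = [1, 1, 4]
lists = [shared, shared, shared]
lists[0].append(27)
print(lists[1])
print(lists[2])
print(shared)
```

Key concept: list of same reference.
Step by step:
`shared = [1, 1, 4]` → shared = [1, 1, 4]
`lists = [shared, shared, shared]` → lists = [[1, 1, 4], [1, 1, 4], [1, 1, 4]]
`lists[0].append(27)` → shared = [1, 1, 4, 27]; lists = [[1, 1, 4, 27], [1, 1, 4, 27], [1, 1, 4, 27]]
`print(lists[1])` → prints [1, 1, 4, 27]
`print(lists[2])` → prints [1, 1, 4, 27]
`print(shared)` → prints [1, 1, 4, 27]

Answer:
[1, 1, 4, 27]
[1, 1, 4, 27]
[1, 1, 4, 27]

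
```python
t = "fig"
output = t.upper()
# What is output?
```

Trace:
`t = "fig"` → t = 'fig'
`output = t.upper()` → output = 'FIG'
So output = 'FIG'

Answer: 'FIG'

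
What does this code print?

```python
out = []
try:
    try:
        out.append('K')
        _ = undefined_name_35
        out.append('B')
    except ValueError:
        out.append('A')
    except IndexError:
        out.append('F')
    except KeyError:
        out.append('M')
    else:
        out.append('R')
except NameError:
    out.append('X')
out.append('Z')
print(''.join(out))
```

Execution trace: 'K' (try body) → 'X' (outer except NameError) → 'Z' (after the try/except). Output: KXZ

Answer: KXZ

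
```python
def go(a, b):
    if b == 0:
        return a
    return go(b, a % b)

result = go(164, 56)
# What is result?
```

go(164, 56) -> go(56, 52) -> go(52, 4) -> go(4, 0) -> 4

Answer: 4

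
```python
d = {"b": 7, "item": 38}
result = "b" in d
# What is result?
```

Trace:
`d = {"b": 7, "item": 38}` → d = {'b': 7, 'item': 38}
`result = "b" in d` → result = True
So result = True

Answer: True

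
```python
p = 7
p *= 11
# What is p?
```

Trace:
`p = 7` → p = 7
`p *= 11` → p = 77
So p = 77

Answer: 77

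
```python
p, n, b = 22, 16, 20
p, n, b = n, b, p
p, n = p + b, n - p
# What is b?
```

Trace:
`p, n, b = 22, 16, 20` → p = 22; n = 16; b = 20
`p, n, b = n, b, p` → p = 16; n = 20; b = 22
`p, n = p + b, n - p` → p = 38; n = 4
So b = 22

Answer: 22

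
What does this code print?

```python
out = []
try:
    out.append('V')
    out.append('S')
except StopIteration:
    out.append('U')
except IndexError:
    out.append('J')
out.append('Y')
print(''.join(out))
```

Execution trace: 'V' (try body) → 'S' (try body, no exception) → 'Y' (after the try/except). Output: VSY

Answer: VSY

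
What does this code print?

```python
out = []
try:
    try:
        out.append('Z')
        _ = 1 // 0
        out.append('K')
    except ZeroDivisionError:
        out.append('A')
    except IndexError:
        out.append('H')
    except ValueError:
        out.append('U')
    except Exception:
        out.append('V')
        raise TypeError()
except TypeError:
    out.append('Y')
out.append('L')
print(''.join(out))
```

Execution trace: 'Z' (inner try body) → 'A' (inner except ZeroDivisionError) → 'L' (after the try/except). Output: ZAL

Answer: ZAL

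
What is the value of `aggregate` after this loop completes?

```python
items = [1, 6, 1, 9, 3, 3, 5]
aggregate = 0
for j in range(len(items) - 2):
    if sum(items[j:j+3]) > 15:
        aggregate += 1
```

Count windows with sum > 15
`aggregate` takes the values: 0 → 1

Answer: 1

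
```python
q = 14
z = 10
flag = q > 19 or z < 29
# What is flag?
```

Trace:
`q = 14` → q = 14
`z = 10` → z = 10
`flag = q > 19 or z < 29` → flag = True
So flag = True

Answer: True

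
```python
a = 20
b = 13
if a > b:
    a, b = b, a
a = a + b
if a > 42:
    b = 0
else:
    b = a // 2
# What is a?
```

Trace:
`a = 20` → a = 20
`b = 13` → b = 13
`if a > b: ...` → a > b is True → a = 13; b = 20
`a = a + b` → a = 33
`if a > 42: ...` → a > 42 is False, take else branch → b = 16
So a = 33

Answer: 33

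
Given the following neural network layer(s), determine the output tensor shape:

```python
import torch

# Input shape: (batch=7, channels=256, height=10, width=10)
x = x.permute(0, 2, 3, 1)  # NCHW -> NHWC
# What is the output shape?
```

Input: (7, 256, 10, 10) -> Output: (7, 10, 10, 256)

Answer: (7, 10, 10, 256)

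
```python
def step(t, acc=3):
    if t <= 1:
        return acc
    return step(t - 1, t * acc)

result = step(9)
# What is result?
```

Accumulator trace (n, acc): (9, 3) -> (8, 27) -> (7, 216) -> (6, 1512) -> (5, 9072) -> (4, 45360) -> (3, 181440) -> (2, 544320) -> (1, 1088640) -> return 1088640

Answer: 1088640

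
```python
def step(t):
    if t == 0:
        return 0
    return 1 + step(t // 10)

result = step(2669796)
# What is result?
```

Count of digits of 2669796: 7

Answer: 7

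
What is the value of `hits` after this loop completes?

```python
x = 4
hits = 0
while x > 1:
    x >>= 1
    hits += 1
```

Count right shifts until 1
`hits` takes the values: 0 → 1 → 2

Answer: 2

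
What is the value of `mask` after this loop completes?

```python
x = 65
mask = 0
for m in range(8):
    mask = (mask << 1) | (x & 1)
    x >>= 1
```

Reverse lowest 8 bits of 65
`mask` takes the values: 0 → 1 → 2 → 4 → 8 → 16 → 32 → 65 → 130

Answer: 130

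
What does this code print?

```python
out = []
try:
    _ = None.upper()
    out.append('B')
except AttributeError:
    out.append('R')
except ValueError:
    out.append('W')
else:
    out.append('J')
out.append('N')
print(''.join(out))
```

Execution trace: 'R' (except AttributeError) → 'N' (after the try/except). Output: RN

Answer: RN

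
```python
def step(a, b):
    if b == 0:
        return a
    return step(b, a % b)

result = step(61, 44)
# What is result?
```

step(61, 44) -> step(44, 17) -> step(17, 10) -> step(10, 7) -> step(7, 3) -> step(3, 1) -> step(1, 0) -> 1

Answer: 1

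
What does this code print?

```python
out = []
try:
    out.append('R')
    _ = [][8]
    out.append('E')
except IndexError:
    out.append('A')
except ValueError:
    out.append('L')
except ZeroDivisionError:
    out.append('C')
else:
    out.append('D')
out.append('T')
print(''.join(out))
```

Execution trace: 'R' (try body) → 'A' (except IndexError) → 'T' (after the try/except). Output: RAT

Answer: RAT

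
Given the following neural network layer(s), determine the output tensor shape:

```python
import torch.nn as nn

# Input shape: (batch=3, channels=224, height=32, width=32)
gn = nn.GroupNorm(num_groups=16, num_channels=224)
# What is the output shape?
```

Input: (3, 224, 32, 32) -> Output: (3, 224, 32, 32)

Answer: (3, 224, 32, 32)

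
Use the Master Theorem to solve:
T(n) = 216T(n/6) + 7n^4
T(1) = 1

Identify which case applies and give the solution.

a=216, b=6, f(n)=7n^4. log_6(216) = 3. Since c=4 > 3 and the regularity condition holds (216(n/6)^4 = (216/6^4)n^4 with 216/6^4 < 1), Case 3 applies: T(n) = Θ(f(n)) = O(n^4).

Answer: O(n^4) - Case 3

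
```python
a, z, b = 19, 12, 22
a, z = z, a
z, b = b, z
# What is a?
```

Trace:
`a, z, b = 19, 12, 22` → a = 19; z = 12; b = 22
`a, z = z, a` → a = 12; z = 19
`z, b = b, z` → z = 22; b = 19
So a = 12

Answer: 12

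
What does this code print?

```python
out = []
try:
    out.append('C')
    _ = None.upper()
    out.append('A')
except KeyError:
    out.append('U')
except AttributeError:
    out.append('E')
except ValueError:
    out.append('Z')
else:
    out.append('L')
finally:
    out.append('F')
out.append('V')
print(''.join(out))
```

Execution trace: 'C' (try body) → 'E' (except AttributeError) → 'F' (finally) → 'V' (after the try/except). Output: CEFV

Answer: CEFV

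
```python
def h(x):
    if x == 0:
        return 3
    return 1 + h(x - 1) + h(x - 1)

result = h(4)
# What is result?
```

h(x) = 1 + 2·h(x-1), h(0)=3. Closed form: (3+1)·2^4 - 1 = 63.

Answer: 63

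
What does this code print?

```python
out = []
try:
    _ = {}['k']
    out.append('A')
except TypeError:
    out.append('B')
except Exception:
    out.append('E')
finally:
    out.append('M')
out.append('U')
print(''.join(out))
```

Execution trace: 'E' (except Exception) → 'M' (finally) → 'U' (after the try/except). Output: EMU

Answer: EMU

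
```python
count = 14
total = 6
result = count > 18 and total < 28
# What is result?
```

Trace:
`count = 14` → count = 14
`total = 6` → total = 6
`result = count > 18 and total < 28` → result = False
So result = False

Answer: False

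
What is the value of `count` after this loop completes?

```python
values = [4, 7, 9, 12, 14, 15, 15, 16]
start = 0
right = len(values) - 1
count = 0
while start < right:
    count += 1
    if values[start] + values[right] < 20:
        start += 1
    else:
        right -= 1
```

Steps to find pair summing to 20
`count` takes the values: 0 → 1 → 2 → 3 → 4 → 5 → 6 → 7

Answer: 7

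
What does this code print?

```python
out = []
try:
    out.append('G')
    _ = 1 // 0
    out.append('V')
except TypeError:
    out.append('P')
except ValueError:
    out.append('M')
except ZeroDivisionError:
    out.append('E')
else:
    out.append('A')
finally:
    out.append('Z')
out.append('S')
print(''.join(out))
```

Execution trace: 'G' (try body) → 'E' (except ZeroDivisionError) → 'Z' (finally) → 'S' (after the try/except). Output: GEZS

Answer: GEZS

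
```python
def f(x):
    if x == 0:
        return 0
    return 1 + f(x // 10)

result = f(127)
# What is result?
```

Count of digits of 127: 3

Answer: 3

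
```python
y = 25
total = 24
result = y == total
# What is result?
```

Trace:
`y = 25` → y = 25
`total = 24` → total = 24
`result = y == total` → result = False
So result = False

Answer: False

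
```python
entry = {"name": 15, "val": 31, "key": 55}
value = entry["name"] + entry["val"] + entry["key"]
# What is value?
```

Trace:
`entry = {"name": 15, "val": 31, "key": 55}` → entry = {'name': 15, 'val': 31, 'key': 55}
`value = entry["name"] + entry["val"] + entry["key"]` → value = 101
So value = 101

Answer: 101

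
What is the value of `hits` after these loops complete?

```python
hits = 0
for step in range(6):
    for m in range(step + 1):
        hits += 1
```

Triangle: 1 + 2 + ... + 6
`hits` takes the values: 0 → 1 → 2 → 3 → 4 → 5 → 6 → 7 → 8 → 9 → 10 → 11 → 12 → 13 → 14 → 15 → 16 → 17 → 18 → 19 → 20 → 21

Answer: 21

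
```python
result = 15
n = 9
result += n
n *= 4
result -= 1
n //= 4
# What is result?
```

Trace:
`result = 15` → result = 15
`n = 9` → n = 9
`result += n` → result = 24
`n *= 4` → n = 36
`result -= 1` → result = 23
`n //= 4` → n = 9
So result = 23

Answer: 23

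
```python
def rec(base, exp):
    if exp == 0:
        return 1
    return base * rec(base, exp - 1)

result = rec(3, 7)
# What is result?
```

rec(3, 7) = 3 * 3 * 3 * 3 * 3 * 3 * 3 = 2187

Answer: 2187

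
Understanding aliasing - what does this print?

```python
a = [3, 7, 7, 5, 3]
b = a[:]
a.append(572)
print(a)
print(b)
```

Key concept: slice [:] creates copy.
Step by step:
`a = [3, 7, 7, 5, 3]` → a = [3, 7, 7, 5, 3]
`b = a[:]` → b = [3, 7, 7, 5, 3]
`a.append(572)` → a = [3, 7, 7, 5, 3, 572]
`print(a)` → prints [3, 7, 7, 5, 3, 572]
`print(b)` → prints [3, 7, 7, 5, 3]

Answer:
[3, 7, 7, 5, 3, 572]
[3, 7, 7, 5, 3]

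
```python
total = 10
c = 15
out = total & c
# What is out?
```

Trace:
`total = 10` → total = 10
`c = 15` → c = 15
`out = total & c` → out = 10
So out = 10

Answer: 10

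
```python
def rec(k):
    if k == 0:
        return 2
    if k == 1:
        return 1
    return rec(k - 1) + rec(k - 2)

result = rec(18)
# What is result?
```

Build up from base cases: rec(0)=2, rec(1)=1, rec(2)=3, rec(3)=4, rec(4)=7, rec(5)=11, rec(6)=18, ..., rec(18)=5778

Answer: 5778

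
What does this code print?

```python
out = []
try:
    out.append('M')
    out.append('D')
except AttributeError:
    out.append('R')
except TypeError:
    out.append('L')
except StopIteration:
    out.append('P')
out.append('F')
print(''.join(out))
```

Execution trace: 'M' (try body) → 'D' (try body, no exception) → 'F' (after the try/except). Output: MDF

Answer: MDF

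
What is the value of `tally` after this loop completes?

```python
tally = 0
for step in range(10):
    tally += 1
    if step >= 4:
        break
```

Loop breaks when step reaches 4, tally is 5
`tally` takes the values: 0 → 1 → 2 → 3 → 4 → 5

Answer: 5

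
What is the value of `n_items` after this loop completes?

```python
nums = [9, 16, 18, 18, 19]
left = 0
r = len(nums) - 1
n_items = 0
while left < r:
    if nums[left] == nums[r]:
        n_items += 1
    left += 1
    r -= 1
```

Count matching pairs from ends
`n_items` takes the values: 0

Answer: 0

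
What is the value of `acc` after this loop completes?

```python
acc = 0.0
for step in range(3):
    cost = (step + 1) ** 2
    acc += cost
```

Sum of squared losses 1² + 2² + ... + 3²
`acc` takes the values: 0.0 → 1.0 → 5.0 → 14.0

Answer: 14.0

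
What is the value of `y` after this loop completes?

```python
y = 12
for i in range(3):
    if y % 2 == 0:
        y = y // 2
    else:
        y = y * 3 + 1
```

Collatz-style transformation from 12
`y` takes the values: 12 → 6 → 3 → 10

Answer: 10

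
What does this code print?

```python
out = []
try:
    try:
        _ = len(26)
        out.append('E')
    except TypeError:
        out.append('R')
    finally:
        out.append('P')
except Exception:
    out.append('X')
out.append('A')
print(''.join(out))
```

Execution trace: 'R' (inner except TypeError) → 'P' (inner finally) → 'A' (after the try/except). Output: RPA

Answer: RPA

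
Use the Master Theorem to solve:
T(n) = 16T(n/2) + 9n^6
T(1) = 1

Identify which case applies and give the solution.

a=16, b=2, f(n)=9n^6. log_2(16) = 4. Since c=6 > 4 and the regularity condition holds (16(n/2)^6 = (16/2^6)n^6 with 16/2^6 < 1), Case 3 applies: T(n) = Θ(f(n)) = O(n^6).

Answer: O(n^6) - Case 3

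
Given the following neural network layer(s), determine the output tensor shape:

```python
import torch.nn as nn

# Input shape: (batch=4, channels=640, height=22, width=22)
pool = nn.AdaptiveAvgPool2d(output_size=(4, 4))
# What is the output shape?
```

Input: (4, 640, 22, 22) -> Output: (4, 640, 4, 4)

Answer: (4, 640, 4, 4)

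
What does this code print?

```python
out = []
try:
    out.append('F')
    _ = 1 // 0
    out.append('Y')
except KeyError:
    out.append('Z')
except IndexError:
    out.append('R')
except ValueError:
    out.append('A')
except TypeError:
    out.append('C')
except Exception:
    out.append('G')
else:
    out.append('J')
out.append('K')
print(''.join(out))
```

Execution trace: 'F' (try body) → 'G' (except Exception) → 'K' (after the try/except). Output: FGK

Answer: FGK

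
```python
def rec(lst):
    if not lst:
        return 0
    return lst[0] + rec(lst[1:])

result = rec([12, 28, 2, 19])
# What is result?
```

12 + 28 + 2 + 19 + 0 = 61

Answer: 61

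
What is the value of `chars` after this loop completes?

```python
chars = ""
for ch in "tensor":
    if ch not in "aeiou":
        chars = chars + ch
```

Remove vowels from 'tensor'
`chars` takes the values: "" → "t" → "tn" → "tns" → "tnsr"

Answer: "tnsr"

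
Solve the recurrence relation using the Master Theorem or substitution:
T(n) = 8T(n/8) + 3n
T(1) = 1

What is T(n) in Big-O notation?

By Master Theorem: a=8, b=8, f(n)=3n. Since log_8(8) = 1 and f(n) = Θ(n^1), Case 2 applies. T(n) = O(n log n).

Answer: O(n log n)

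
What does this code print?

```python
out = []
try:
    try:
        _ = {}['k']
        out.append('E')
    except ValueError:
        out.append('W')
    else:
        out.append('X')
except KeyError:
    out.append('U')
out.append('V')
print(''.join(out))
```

Execution trace: 'U' (outer except KeyError) → 'V' (after the try/except). Output: UV

Answer: UV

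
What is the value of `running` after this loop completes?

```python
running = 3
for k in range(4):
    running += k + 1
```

Start at 3, add 1 to 4 = 13
`running` takes the values: 3 → 4 → 6 → 9 → 13

Answer: 13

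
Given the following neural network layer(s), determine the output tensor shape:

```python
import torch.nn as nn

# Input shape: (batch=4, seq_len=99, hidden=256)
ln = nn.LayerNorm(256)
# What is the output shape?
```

Input: (4, 99, 256) -> Output: (4, 99, 256)

Answer: (4, 99, 256)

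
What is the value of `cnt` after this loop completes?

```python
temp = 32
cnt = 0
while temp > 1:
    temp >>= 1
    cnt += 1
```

Count right shifts until 1
`cnt` takes the values: 0 → 1 → 2 → 3 → 4 → 5

Answer: 5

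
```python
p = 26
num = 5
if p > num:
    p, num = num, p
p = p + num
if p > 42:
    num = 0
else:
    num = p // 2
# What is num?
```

Trace:
`p = 26` → p = 26
`num = 5` → num = 5
`if p > num: ...` → p > num is True → p = 5; num = 26
`p = p + num` → p = 31
`if p > 42: ...` → p > 42 is False, take else branch → num = 15
So num = 15

Answer: 15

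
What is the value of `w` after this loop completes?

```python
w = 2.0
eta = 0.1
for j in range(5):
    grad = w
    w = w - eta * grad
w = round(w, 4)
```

Gradient descent: w = 2.0 * (1 - 0.1)^5
`w` takes the values: 2.0 → 1.8 → 1.62 → 1.458 → 1.3122 → 1.18098 → 1.181

Answer: 1.181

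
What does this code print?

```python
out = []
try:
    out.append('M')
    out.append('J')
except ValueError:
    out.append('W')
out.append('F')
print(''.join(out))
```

Execution trace: 'M' (try body) → 'J' (try body, no exception) → 'F' (after the try/except). Output: MJF

Answer: MJF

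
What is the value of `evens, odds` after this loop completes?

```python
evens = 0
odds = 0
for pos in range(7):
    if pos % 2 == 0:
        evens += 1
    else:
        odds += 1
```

Count evens and odds in range(7)
`evens, odds` takes the values: (0, 0) → (1, 0) → (1, 1) → (2, 1) → (2, 2) → (3, 2) → (3, 3) → (4, 3)

Answer: 4, 3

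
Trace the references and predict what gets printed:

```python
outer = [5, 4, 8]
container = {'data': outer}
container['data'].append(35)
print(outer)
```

Key concept: dict holds reference to list.
Step by step:
`outer = [5, 4, 8]` → outer = [5, 4, 8]
`container = {'data': outer}` → container = {'data': [5, 4, 8]}
`container['data'].append(35)` → outer = [5, 4, 8, 35]; container = {'data': [5, 4, 8, 35]}
`print(outer)` → prints [5, 4, 8, 35]

Answer: [5, 4, 8, 35]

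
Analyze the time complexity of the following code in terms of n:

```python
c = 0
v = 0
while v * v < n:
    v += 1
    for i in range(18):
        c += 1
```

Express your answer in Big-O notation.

Each loop level contributes: √n × 1. Multiplying the contributions gives O(√n).

Answer: O(√n)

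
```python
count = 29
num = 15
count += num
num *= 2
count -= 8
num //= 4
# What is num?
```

Trace:
`count = 29` → count = 29
`num = 15` → num = 15
`count += num` → count = 44
`num *= 2` → num = 30
`count -= 8` → count = 36
`num //= 4` → num = 7
So num = 7

Answer: 7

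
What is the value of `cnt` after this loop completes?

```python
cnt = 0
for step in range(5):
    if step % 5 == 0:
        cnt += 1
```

Count numbers divisible by 5 in range(5)
`cnt` takes the values: 0 → 1

Answer: 1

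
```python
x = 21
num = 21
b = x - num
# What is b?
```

Trace:
`x = 21` → x = 21
`num = 21` → num = 21
`b = x - num` → b = 0
So b = 0

Answer: 0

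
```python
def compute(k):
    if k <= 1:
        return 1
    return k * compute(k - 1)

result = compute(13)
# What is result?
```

compute(13) = 13 * 12 * 11 * 10 * 9 * 8 * 7 * 6 * 5 * 4 * 3 * 2 * 1 = 6227020800

Answer: 6227020800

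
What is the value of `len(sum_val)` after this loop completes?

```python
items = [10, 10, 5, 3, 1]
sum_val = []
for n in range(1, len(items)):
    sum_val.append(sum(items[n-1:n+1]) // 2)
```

Number of 2-element averages
`sum_val` takes the values: [] → [10] → [10, 7] → [10, 7, 4] → [10, 7, 4, 2]
So `len(sum_val)` = 4

Answer: 4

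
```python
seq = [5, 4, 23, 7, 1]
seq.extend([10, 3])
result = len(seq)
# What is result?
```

Trace:
`seq = [5, 4, 23, 7, 1]` → seq = [5, 4, 23, 7, 1]
`seq.extend([10, 3])` → seq = [5, 4, 23, 7, 1, 10, 3]
`result = len(seq)` → result = 7
So result = 7

Answer: 7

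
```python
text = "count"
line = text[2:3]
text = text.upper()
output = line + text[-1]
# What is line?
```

Trace:
`text = "count"` → text = 'count'
`line = text[2:3]` → line = 'u'
`text = text.upper()` → text = 'COUNT'
`output = line + text[-1]` → output = 'uT'
So line = 'u'

Answer: 'u'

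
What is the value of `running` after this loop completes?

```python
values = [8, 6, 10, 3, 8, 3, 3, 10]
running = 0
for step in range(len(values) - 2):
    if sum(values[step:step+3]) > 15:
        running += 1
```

Count windows with sum > 15
`running` takes the values: 0 → 1 → 2 → 3 → 4

Answer: 4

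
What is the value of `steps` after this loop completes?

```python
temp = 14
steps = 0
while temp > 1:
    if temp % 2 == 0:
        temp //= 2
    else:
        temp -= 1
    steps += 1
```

Steps to reduce 14 to 1
`steps` takes the values: 0 → 1 → 2 → 3 → 4 → 5

Answer: 5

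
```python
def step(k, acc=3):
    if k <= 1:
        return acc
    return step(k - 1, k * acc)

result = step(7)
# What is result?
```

Accumulator trace (n, acc): (7, 3) -> (6, 21) -> (5, 126) -> (4, 630) -> (3, 2520) -> (2, 7560) -> (1, 15120) -> return 15120

Answer: 15120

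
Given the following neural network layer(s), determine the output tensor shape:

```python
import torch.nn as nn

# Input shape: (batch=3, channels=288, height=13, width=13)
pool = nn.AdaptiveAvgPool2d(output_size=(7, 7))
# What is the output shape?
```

Input: (3, 288, 13, 13) -> Output: (3, 288, 7, 7)

Answer: (3, 288, 7, 7)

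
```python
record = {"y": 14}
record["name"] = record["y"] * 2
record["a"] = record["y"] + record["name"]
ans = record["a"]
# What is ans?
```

Trace:
`record = {"y": 14}` → record = {'y': 14}
`record["name"] = record["y"] * 2` → record = {'y': 14, 'name': 28}
`record["a"] = record["y"] + record["name"]` → record = {'y': 14, 'name': 28, 'a': 42}
`ans = record["a"]` → ans = 42
So ans = 42

Answer: 42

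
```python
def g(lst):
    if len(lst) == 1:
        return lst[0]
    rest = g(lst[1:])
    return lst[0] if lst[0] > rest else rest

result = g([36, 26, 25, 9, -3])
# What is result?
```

Recursive max over [36, 26, 25, 9, -3] = 36

Answer: 36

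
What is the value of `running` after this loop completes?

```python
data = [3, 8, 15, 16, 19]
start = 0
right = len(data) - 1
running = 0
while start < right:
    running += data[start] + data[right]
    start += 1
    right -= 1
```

Sum of pairs from ends
`running` takes the values: 0 → 22 → 46

Answer: 46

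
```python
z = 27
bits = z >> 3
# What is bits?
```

Trace:
`z = 27` → z = 27
`bits = z >> 3` → bits = 3
So bits = 3

Answer: 3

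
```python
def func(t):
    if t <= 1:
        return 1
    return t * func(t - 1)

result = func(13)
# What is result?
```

func(13) = 13 * 12 * 11 * 10 * 9 * 8 * 7 * 6 * 5 * 4 * 3 * 2 * 1 = 6227020800

Answer: 6227020800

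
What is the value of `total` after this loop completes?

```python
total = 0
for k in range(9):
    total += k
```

Sum of 0 to 8 = 36
`total` takes the values: 0 → 1 → 3 → 6 → 10 → 15 → 21 → 28 → 36

Answer: 36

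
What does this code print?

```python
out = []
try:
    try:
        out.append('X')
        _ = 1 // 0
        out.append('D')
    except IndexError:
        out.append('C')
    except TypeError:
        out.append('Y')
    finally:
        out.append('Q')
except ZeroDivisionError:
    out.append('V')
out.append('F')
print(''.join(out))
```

Execution trace: 'X' (inner try body) → 'Q' (inner finally) → 'V' (outer except ZeroDivisionError) → 'F' (after the try/except). Output: XQVF

Answer: XQVF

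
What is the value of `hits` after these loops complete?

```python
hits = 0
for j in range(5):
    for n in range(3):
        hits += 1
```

5 * 3 = 15
`hits` takes the values: 0 → 1 → 2 → 3 → 4 → 5 → 6 → 7 → 8 → 9 → 10 → 11 → 12 → 13 → 14 → 15

Answer: 15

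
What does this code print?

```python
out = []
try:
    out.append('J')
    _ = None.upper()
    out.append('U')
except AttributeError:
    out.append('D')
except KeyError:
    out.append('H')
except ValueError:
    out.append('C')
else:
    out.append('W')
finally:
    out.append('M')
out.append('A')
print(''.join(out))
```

Execution trace: 'J' (try body) → 'D' (except AttributeError) → 'M' (finally) → 'A' (after the try/except). Output: JDMA

Answer: JDMA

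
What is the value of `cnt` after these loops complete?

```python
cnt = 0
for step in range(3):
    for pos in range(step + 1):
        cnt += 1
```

Triangle: 1 + 2 + ... + 3
`cnt` takes the values: 0 → 1 → 2 → 3 → 4 → 5 → 6

Answer: 6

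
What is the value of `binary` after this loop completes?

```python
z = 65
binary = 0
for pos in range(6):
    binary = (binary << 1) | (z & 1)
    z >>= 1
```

Reverse lowest 6 bits of 65
`binary` takes the values: 0 → 1 → 2 → 4 → 8 → 16 → 32

Answer: 32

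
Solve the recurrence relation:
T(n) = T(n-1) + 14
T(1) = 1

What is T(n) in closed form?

Unrolling: T(n) = T(1) + 14·(n-1) = 1 + 14(n-1) = 14n - 13.

Answer: T(n) = 14n - 13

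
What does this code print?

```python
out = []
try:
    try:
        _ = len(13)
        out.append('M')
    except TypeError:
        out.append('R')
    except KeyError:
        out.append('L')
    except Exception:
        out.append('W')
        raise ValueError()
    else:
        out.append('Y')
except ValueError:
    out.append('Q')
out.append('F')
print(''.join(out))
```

Execution trace: 'R' (inner except TypeError) → 'F' (after the try/except). Output: RF

Answer: RF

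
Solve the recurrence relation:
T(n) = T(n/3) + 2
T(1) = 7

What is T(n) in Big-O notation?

Each step divides n by 3 and adds 2. After log_3(n) steps we reach T(1)=7. So T(n) = 2·log_3(n) + 7 = O(log n).

Answer: O(log n)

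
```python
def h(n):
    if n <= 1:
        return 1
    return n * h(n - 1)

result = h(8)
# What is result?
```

h(8) = 8 * 7 * 6 * 5 * 4 * 3 * 2 * 1 = 40320

Answer: 40320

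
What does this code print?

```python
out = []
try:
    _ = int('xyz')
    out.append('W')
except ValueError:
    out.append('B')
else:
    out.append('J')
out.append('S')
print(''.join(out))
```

Execution trace: 'B' (except ValueError) → 'S' (after the try/except). Output: BS

Answer: BS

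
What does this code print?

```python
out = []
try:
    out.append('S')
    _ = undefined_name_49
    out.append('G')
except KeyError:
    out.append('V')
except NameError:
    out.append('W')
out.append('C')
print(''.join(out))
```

Execution trace: 'S' (try body) → 'W' (except NameError) → 'C' (after the try/except). Output: SWC

Answer: SWC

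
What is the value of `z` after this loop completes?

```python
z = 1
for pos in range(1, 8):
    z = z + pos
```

Start at 1, add 1 through 7
`z` takes the values: 1 → 2 → 4 → 7 → 11 → 16 → 22 → 29

Answer: 29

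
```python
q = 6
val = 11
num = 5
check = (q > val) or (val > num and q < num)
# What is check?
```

Trace:
`q = 6` → q = 6
`val = 11` → val = 11
`num = 5` → num = 5
`check = (q > val) or (val > num and q < num)` → check = False
So check = False

Answer: False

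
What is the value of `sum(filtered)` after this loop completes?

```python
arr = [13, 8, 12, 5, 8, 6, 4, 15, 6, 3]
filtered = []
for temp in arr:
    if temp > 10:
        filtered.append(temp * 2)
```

Sum of doubled values > 10
`filtered` takes the values: [] → [26] → [26, 24] → [26, 24, 30]
So `sum(filtered)` = 80

Answer: 80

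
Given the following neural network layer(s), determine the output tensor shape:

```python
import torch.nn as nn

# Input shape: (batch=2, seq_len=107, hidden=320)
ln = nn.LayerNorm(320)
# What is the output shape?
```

Input: (2, 107, 320) -> Output: (2, 107, 320)

Answer: (2, 107, 320)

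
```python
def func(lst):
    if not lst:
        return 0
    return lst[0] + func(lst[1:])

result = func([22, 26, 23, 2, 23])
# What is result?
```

22 + 26 + 23 + 2 + 23 + 0 = 96

Answer: 96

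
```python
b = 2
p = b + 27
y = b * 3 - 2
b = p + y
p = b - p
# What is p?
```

Trace:
`b = 2` → b = 2
`p = b + 27` → p = 29
`y = b * 3 - 2` → y = 4
`b = p + y` → b = 33
`p = b - p` → p = 4
So p = 4

Answer: 4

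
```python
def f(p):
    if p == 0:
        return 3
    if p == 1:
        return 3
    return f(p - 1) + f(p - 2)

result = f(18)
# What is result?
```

Build up from base cases: f(0)=3, f(1)=3, f(2)=6, f(3)=9, f(4)=15, f(5)=24, f(6)=39, ..., f(18)=12543

Answer: 12543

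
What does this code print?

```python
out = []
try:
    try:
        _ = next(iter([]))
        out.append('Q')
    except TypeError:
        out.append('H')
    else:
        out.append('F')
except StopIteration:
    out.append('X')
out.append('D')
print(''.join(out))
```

Execution trace: 'X' (outer except StopIteration) → 'D' (after the try/except). Output: XD

Answer: XD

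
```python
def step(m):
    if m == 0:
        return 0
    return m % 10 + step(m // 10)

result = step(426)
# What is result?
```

Sum of digits of 426: 6 + 2 + 4 = 12

Answer: 12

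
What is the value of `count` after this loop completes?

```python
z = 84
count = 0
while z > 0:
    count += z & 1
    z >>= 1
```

Count set bits in 84 (binary: 0b1010100)
`count` takes the values: 0 → 1 → 2 → 3

Answer: 3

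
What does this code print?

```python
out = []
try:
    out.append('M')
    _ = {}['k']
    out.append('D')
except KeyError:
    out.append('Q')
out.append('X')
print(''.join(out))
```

Execution trace: 'M' (try body) → 'Q' (except KeyError) → 'X' (after the try/except). Output: MQX

Answer: MQX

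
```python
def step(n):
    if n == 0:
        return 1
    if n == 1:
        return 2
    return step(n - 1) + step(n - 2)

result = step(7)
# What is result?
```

Build up from base cases: step(0)=1, step(1)=2, step(2)=3, step(3)=5, step(4)=8, step(5)=13, step(6)=21, ..., step(7)=34

Answer: 34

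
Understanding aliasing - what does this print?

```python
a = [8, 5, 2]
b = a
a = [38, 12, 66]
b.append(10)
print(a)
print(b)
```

Key concept: rebinding vs mutation: a is rebound to a new list, b still points at the original.
Step by step:
`a = [8, 5, 2]` → a = [8, 5, 2]
`b = a` → b = [8, 5, 2] (same object as a)
`a = [38, 12, 66]` → a = [38, 12, 66]
`b.append(10)` → b = [8, 5, 2, 10]
`print(a)` → prints [38, 12, 66]
`print(b)` → prints [8, 5, 2, 10]

Answer:
[38, 12, 66]
[8, 5, 2, 10]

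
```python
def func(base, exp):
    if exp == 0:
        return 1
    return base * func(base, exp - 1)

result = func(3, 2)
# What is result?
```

func(3, 2) = 3 * 3 = 9

Answer: 9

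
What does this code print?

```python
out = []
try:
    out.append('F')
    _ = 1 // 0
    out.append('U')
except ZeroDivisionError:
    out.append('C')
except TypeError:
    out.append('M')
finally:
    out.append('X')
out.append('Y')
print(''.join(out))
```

Execution trace: 'F' (try body) → 'C' (except ZeroDivisionError) → 'X' (finally) → 'Y' (after the try/except). Output: FCXY

Answer: FCXY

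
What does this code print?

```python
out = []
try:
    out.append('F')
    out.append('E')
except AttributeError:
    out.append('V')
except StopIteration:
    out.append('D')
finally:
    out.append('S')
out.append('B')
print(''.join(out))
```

Execution trace: 'F' (try body) → 'E' (try body, no exception) → 'S' (finally) → 'B' (after the try/except). Output: FESB

Answer: FESB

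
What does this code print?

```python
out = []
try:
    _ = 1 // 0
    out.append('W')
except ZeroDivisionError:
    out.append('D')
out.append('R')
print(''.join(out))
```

Execution trace: 'D' (except ZeroDivisionError) → 'R' (after the try/except). Output: DR

Answer: DR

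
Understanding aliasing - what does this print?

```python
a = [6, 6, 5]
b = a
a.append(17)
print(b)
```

Key concept: basic list aliasing.
Step by step:
`a = [6, 6, 5]` → a = [6, 6, 5]
`b = a` → b = [6, 6, 5] (same object as a)
`a.append(17)` → a = [6, 6, 5, 17] (same object as b); b = [6, 6, 5, 17] (same object as a)
`print(b)` → prints [6, 6, 5, 17]

Answer: [6, 6, 5, 17]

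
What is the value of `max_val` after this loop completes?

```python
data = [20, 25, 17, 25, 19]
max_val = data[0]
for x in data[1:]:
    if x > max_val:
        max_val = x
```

Maximum of [20, 25, 17, 25, 19]
`max_val` takes the values: 20 → 25

Answer: 25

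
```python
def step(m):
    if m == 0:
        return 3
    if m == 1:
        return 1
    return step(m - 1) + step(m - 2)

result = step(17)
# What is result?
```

Build up from base cases: step(0)=3, step(1)=1, step(2)=4, step(3)=5, step(4)=9, step(5)=14, step(6)=23, ..., step(17)=4558

Answer: 4558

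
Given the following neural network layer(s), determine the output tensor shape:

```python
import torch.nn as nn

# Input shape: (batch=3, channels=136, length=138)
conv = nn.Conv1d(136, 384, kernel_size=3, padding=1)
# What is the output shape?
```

Input: (3, 136, 138) -> Output: (3, 384, 138)

Answer: (3, 384, 138)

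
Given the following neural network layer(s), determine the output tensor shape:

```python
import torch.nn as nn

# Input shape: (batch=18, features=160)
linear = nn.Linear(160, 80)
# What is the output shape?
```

Input: (18, 160) -> Output: (18, 80)

Answer: (18, 80)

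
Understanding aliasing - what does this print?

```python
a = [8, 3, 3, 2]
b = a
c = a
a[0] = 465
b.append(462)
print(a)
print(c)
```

Key concept: multiple aliases.
Step by step:
`a = [8, 3, 3, 2]` → a = [8, 3, 3, 2]
`b = a` → b = [8, 3, 3, 2] (same object as a)
`c = a` → c = [8, 3, 3, 2] (same object as a, b)
`a[0] = 465` → a = [465, 3, 3, 2] (same object as b, c); b = [465, 3, 3, 2] (same object as a, c); c = [465, 3, 3, 2] (same object as a, b)
`b.append(462)` → a = [465, 3, 3, 2, 462] (same object as b, c); b = [465, 3, 3, 2, 462] (same object as a, c); c = [465, 3, 3, 2, 462] (same object as a, b)
`print(a)` → prints [465, 3, 3, 2, 462]
`print(c)` → prints [465, 3, 3, 2, 462]

Answer:
[465, 3, 3, 2, 462]
[465, 3, 3, 2, 462]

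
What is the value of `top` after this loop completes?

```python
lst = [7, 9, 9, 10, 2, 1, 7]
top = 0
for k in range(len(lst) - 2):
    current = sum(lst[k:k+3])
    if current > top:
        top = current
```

Max sum of 3-element window in [7, 9, 9, 10, 2, 1, 7]
`top` takes the values: 0 → 25 → 28

Answer: 28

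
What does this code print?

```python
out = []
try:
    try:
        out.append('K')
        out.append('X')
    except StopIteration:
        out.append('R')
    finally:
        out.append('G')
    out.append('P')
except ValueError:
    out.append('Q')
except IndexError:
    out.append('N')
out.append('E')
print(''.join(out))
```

Execution trace: 'K' (inner try body) → 'X' (inner try body, no exception) → 'G' (inner finally) → 'P' (try body, no exception) → 'E' (after the try/except). Output: KXGPE

Answer: KXGPE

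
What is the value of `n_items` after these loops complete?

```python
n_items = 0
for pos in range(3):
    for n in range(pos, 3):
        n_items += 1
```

Upper triangle: 3 + 2 + ... + 1
`n_items` takes the values: 0 → 1 → 2 → 3 → 4 → 5 → 6

Answer: 6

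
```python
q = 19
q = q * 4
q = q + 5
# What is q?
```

Trace:
`q = 19` → q = 19
`q = q * 4` → q = 76
`q = q + 5` → q = 81
So q = 81

Answer: 81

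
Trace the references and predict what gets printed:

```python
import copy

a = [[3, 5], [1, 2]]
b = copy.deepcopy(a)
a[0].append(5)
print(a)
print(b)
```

Key concept: deep copy is fully independent.
Step by step:
`a = [[3, 5], [1, 2]]` → a = [[3, 5], [1, 2]]
`b = copy.deepcopy(a)` → b = [[3, 5], [1, 2]]
`a[0].append(5)` → a = [[3, 5, 5], [1, 2]]
`print(a)` → prints [[3, 5, 5], [1, 2]]
`print(b)` → prints [[3, 5], [1, 2]]

Answer:
[[3, 5, 5], [1, 2]]
[[3, 5], [1, 2]]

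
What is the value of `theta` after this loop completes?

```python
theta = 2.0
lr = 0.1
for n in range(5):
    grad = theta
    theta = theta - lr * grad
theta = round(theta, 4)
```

Gradient descent: w = 2.0 * (1 - 0.1)^5
`theta` takes the values: 2.0 → 1.8 → 1.62 → 1.458 → 1.3122 → 1.18098 → 1.181

Answer: 1.181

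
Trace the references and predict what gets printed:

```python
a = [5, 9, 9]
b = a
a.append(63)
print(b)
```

Key concept: basic list aliasing.
Step by step:
`a = [5, 9, 9]` → a = [5, 9, 9]
`b = a` → b = [5, 9, 9] (same object as a)
`a.append(63)` → a = [5, 9, 9, 63] (same object as b); b = [5, 9, 9, 63] (same object as a)
`print(b)` → prints [5, 9, 9, 63]

Answer: [5, 9, 9, 63]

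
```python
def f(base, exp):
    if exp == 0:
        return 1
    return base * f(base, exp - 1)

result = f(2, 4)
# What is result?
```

f(2, 4) = 2 * 2 * 2 * 2 = 16

Answer: 16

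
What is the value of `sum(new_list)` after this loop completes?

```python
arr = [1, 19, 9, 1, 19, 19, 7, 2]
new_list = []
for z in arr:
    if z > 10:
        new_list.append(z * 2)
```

Sum of doubled values > 10
`new_list` takes the values: [] → [38] → [38, 38] → [38, 38, 38]
So `sum(new_list)` = 114

Answer: 114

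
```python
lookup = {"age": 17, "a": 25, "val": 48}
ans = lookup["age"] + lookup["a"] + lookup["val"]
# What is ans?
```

Trace:
`lookup = {"age": 17, "a": 25, "val": 48}` → lookup = {'age': 17, 'a': 25, 'val': 48}
`ans = lookup["age"] + lookup["a"] + lookup["val"]` → ans = 90
So ans = 90

Answer: 90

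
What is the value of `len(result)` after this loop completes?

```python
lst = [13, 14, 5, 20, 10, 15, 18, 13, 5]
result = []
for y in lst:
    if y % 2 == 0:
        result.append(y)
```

Count even numbers in [13, 14, 5, 20, 10, 15, 18, 13, 5]
`result` takes the values: [] → [14] → [14, 20] → [14, 20, 10] → [14, 20, 10, 18]
So `len(result)` = 4

Answer: 4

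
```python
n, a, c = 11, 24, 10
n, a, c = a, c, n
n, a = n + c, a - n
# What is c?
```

Trace:
`n, a, c = 11, 24, 10` → n = 11; a = 24; c = 10
`n, a, c = a, c, n` → n = 24; a = 10; c = 11
`n, a = n + c, a - n` → n = 35; a = -14
So c = 11

Answer: 11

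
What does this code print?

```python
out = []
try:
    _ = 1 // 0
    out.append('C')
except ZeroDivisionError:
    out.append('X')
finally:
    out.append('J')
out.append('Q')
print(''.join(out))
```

Execution trace: 'X' (except ZeroDivisionError) → 'J' (finally) → 'Q' (after the try/except). Output: XJQ

Answer: XJQ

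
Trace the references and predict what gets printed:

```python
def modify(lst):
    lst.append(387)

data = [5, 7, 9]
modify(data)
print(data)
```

Key concept: function modifies passed list.
Step by step:
`data = [5, 7, 9]` → data = [5, 7, 9]
`modify(data)` → data = [5, 7, 9, 387]
`print(data)` → prints [5, 7, 9, 387]

Answer: [5, 7, 9, 387]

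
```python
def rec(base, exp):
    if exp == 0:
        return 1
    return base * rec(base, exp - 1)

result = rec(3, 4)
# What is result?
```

rec(3, 4) = 3 * 3 * 3 * 3 = 81

Answer: 81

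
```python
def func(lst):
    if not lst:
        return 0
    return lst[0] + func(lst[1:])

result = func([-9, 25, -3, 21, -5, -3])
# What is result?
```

(-9) + 25 + (-3) + 21 + (-5) + (-3) + 0 = 26

Answer: 26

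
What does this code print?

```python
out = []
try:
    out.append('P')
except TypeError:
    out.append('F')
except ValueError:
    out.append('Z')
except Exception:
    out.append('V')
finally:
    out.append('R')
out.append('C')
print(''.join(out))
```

Execution trace: 'P' (try body, no exception) → 'R' (finally) → 'C' (after the try/except). Output: PRC

Answer: PRC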